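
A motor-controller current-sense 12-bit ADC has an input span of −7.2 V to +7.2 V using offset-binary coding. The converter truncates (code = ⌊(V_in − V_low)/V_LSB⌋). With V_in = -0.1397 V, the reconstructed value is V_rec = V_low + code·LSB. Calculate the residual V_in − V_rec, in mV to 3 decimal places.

0.925 mV

Step size: 14.4 V ÷ 2^12 = 3.516 mV.
(-0.1397 − (−7.2))/0.00351563 = 2008.2631; ⌊·⌋ gives code 2008.
V_rec = (−7.2) + 2008·0.00351563 = -0.140625 V.
V_in − V_rec = 0.000925 V = 0.925 mV.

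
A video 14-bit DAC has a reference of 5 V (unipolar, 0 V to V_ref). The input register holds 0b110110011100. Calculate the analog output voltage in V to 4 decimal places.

1.0632 V

LSB = 5 V / 2^14 = 305.18 µV.
Code 0b110110011100 = 3484 decimal.
V_out = 0 + 3484 × 0.000305176 V = 1.06323 V.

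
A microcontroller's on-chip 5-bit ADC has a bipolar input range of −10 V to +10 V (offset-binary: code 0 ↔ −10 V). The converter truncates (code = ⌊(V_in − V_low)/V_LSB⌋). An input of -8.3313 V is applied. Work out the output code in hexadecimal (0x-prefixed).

LSB = 20 V / 32 = 0.6250 V.
Input sits at 2.670 steps above V_low.
So the output code is 2.
In hexadecimal (0x-prefixed): 0x2.

code 0x2 (decimal 2)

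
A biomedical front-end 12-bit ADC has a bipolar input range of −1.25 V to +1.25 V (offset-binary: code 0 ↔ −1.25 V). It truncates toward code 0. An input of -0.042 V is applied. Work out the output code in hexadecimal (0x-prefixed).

code 0x7BB (decimal 1979)

Full-scale span = 2.5 V; LSB = 2.5/2^12 = 0.610 mV.
(V_in − V_low)/LSB = (-0.042 − (−1.25)) / 0.000610352 = 1979.187.
So the output code is 1979.
In hexadecimal (0x-prefixed): 0x7BB.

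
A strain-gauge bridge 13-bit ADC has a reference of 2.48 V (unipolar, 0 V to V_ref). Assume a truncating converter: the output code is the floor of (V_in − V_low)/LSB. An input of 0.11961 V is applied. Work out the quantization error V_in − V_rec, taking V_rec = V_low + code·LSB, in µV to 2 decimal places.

Step size: 2.48 V ÷ 2^13 = 302.73 µV.
(V_in − V_low)/LSB = (0.11961 − 0)/0.000302734 = 395.0988 → code 395 (floor).
Reconstructed: 0.11958008 V.
Difference: 2.99219e-05 V → 29.92 µV.

29.92 µV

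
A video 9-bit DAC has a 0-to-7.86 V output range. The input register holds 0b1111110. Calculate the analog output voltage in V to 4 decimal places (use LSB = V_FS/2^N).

1.9343 V

LSB = 7.86 V / 2^9 = 15.352 mV.
Code 0b1111110 = 126 decimal.
V_out = 0 + 126 × 0.0153516 V = 1.9343 V.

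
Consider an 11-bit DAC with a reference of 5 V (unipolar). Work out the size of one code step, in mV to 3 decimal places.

Full-scale span = 5 V.
LSB = 5 / 2^11 = 5 / 2048 = 0.00244141 V = 2.441 mV.

2.441 mV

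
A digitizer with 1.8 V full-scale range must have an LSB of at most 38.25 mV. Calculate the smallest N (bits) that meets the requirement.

Number of steps required ≥ 1.8 V / 38.25 mV = 47.06.
Need 2^N ≥ 47.06; 2^5 = 32, 2^6 = 64.
Minimum N = 6.

6 bits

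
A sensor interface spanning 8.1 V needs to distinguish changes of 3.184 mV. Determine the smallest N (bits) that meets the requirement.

12 bits

Number of steps required ≥ 8.1 V / 3.184 mV = 2543.97.
Need 2^N ≥ 2543.97; 2^11 = 2048, 2^12 = 4096.
Minimum N = 12.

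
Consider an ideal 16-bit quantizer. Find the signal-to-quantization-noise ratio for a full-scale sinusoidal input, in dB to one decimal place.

98.1 dB

SNR ≈ 6.02·N + 1.76 dB = 6.02·16 + 1.76 = 98.08 dB.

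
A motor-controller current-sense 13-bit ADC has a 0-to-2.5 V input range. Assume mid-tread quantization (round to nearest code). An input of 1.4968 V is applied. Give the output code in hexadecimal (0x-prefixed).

code 0x1329 (decimal 4905)

With 8192 levels over 2.5 V, one step is 305.18 µV.
(V_in − V_low)/LSB = (1.4968 − 0) / 0.000305176 = 4904.714.
Round → code 4905.
In hexadecimal (0x-prefixed): 0x1329.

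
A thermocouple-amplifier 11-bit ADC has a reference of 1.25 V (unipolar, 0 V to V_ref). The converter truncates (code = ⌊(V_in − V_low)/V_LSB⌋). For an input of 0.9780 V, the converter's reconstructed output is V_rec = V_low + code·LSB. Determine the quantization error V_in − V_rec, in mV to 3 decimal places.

0.217 mV

One LSB is 1.25 V / 2048 = 0.610 mV.
Scaled input = 1602.3552 LSBs, so code = 1602.
Code 1602 maps back to 0 + 1602×0.000610352 V = 0.9777832 V.
Error = 0.9780 − 0.9777832 = 0.000216797 V = 0.217 mV.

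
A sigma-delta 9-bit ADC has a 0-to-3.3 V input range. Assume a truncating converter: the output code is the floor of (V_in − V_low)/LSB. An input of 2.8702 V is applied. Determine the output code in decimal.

code 445

Full-scale span = 3.3 V; LSB = 3.3/2^9 = 6.445 mV.
(2.8702 − 0) / 0.00644531 = 445.316 LSBs.
So the output code is 445.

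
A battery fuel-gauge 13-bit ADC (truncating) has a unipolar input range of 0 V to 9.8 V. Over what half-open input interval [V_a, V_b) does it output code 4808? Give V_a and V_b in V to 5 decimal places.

[5.75176 V, 5.75295 V)

LSB = 9.8/2^13 = 1.196 mV.
V_a = V_low + 4808·LSB = 5.75176 V; V_b = V_low + 4809·LSB = 5.75295 V.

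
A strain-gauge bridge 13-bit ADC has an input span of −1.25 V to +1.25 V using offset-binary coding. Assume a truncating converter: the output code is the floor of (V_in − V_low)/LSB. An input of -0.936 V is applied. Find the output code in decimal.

code 1028

With 8192 levels over 2.5 V, one step is 305.18 µV.
Input sits at 1028.915 steps above V_low.
So the output code is 1028.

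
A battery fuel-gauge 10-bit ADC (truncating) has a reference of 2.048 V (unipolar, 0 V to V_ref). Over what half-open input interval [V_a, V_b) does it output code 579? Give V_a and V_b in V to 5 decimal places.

LSB = 2.048/2^10 = 2.000 mV.
V_a = V_low + 579·LSB = 1.158 V; V_b = V_low + 580·LSB = 1.16 V.

[1.15800 V, 1.16000 V)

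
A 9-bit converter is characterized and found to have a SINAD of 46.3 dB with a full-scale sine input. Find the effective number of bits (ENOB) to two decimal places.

7.40 bits

ENOB = (SINAD − 1.76) / 6.02 = (46.3 − 1.76)/6.02 = 7.399.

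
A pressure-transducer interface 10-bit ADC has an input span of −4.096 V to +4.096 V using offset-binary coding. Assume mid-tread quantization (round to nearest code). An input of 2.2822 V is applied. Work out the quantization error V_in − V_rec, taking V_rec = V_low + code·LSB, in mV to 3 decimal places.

LSB = 8.192/2^10 = 8.000 mV.
Scaled input = 797.2750 LSBs, so code = 797.
Code 797 maps back to (−4.096) + 797×0.008 V = 2.28 V.
V_in − V_rec = 0.0022 V = 2.200 mV.

2.200 mV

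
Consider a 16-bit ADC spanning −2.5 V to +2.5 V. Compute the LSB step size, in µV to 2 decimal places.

76.29 µV

Full-scale span = 5 V.
LSB = 5 / 2^16 = 5 / 65536 = 7.62939e-05 V = 76.29 µV.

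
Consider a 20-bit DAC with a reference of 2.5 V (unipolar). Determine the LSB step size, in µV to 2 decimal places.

2.38 µV

Full-scale span = 2.5 V.
LSB = 2.5 / 2^20 = 2.5 / 1048576 = 2.38419e-06 V = 2.38 µV.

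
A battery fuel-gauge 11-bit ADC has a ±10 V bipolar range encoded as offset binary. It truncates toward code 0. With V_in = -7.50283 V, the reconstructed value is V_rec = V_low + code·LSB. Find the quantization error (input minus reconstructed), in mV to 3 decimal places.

Step size: 20 V ÷ 2^11 = 9.766 mV.
(V_in − V_low)/LSB = (-7.50283 − (−10))/0.00976562 = 255.7102 → code 255 (floor).
Reconstructed: -7.5097656 V.
Error = -7.50283 − (−7.5097656) = 0.00693562 V = 6.936 mV.

6.936 mV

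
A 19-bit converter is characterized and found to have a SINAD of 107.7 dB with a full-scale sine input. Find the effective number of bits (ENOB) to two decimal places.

17.60 bits

ENOB = (SINAD − 1.76) / 6.02 = (107.7 − 1.76)/6.02 = 17.598.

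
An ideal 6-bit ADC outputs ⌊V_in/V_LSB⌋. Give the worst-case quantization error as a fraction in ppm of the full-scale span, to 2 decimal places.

15625.00 ppm

Truncating → worst-case error = 1 LSB = V_FS/2^6, so 1e+06/64 = 15625 ppm of full scale.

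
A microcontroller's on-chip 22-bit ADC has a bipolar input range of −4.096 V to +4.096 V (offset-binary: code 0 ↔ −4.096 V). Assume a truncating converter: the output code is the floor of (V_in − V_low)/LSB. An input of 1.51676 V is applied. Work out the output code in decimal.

Full-scale span = 8.192 V; LSB = 8.192/2^22 = 1.95 µV.
Input sits at 2873733.120 steps above V_low.
⌊·⌋(2873733.120) = 2873733.

code 2873733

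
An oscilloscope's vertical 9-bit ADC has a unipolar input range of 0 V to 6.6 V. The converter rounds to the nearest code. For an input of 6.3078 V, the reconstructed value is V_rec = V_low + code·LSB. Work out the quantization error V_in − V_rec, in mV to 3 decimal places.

Step size: 6.6 V ÷ 2^9 = 12.891 mV.
(V_in − V_low)/LSB = (6.3078 − 0)/0.0128906 = 489.3324 → code 489 (round).
Code 489 maps back to 0 + 489×0.0128906 V = 6.3035156 V.
Error = 6.3078 − 6.3035156 = 0.00428437 V = 4.284 mV.

4.284 mV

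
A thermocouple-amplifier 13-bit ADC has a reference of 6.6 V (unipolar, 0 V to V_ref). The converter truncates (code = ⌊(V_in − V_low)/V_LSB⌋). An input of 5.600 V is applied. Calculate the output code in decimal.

code 6950

Full-scale span = 6.6 V; LSB = 6.6/2^13 = 0.806 mV.
(V_in − V_low)/LSB = (5.600 − 0) / 0.000805664 = 6950.788.
Floor → code 6950.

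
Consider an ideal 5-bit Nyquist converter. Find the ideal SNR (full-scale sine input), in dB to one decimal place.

31.9 dB

SNR ≈ 6.02·N + 1.76 dB = 6.02·5 + 1.76 = 31.86 dB.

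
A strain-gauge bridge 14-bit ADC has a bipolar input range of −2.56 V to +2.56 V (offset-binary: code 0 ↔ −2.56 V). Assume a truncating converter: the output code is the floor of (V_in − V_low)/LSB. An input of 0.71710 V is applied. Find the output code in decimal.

code 10486

With 16384 levels over 5.12 V, one step is 312.50 µV.
Input sits at 10486.720 steps above V_low.
⌊·⌋(10486.720) = 10486.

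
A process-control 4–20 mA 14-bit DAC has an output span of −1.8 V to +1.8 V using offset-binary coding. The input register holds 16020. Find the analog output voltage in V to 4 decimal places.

1.7200 V

LSB = 3.6 V / 2^14 = 219.73 µV.
V_out = (−1.8) + 16020 × 0.000219727 V = 1.72002 V.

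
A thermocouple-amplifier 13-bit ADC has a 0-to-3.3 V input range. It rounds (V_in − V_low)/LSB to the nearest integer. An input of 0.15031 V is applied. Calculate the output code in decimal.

Full-scale span = 3.3 V; LSB = 3.3/2^13 = 402.83 µV.
Input sits at 373.133 steps above V_low.
Round → code 373.

code 373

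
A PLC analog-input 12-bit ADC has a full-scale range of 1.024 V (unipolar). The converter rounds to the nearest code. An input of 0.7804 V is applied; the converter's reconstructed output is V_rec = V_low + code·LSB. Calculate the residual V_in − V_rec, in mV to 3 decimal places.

-0.100 mV

LSB = 1.024/2^12 = 250.00 µV.
(V_in − V_low)/LSB = (0.7804 − 0)/0.00025 = 3121.6000 → code 3122 (round).
Code 3122 maps back to 0 + 3122×0.00025 V = 0.7805 V.
Error = 0.7804 − 0.7805 = -0.0001 V = -0.100 mV.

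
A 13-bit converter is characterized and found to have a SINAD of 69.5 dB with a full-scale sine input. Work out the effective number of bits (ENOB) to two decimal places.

11.25 bits

ENOB = (SINAD − 1.76) / 6.02 = (69.5 − 1.76)/6.02 = 11.252.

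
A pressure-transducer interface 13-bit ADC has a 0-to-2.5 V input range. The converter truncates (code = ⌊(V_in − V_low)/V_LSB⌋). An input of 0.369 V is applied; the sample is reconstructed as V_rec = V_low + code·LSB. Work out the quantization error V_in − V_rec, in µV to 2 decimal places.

42.48 µV

LSB = 2.5/2^13 = 305.18 µV.
Scaled input = 1209.1392 LSBs, so code = 1209.
Code 1209 maps back to 0 + 1209×0.000305176 V = 0.36895752 V.
Error = 0.369 − 0.36895752 = 4.24805e-05 V = 42.48 µV.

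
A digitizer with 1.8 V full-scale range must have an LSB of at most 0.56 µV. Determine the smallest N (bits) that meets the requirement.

Number of steps required ≥ 1.8 V / 0.56 µV = 3214285.71.
Need 2^N ≥ 3214285.71; 2^21 = 2097152, 2^22 = 4194304.
Minimum N = 22.

22 bits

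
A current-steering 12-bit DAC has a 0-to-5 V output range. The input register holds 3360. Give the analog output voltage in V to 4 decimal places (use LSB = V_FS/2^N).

LSB = 5 V / 2^12 = 1.221 mV.
V_out = 0 + 3360 × 0.0012207 V = 4.10156 V.

4.1016 V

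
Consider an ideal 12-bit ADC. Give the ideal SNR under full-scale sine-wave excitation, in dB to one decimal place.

74.0 dB

SNR ≈ 6.02·N + 1.76 dB = 6.02·12 + 1.76 = 74.00 dB.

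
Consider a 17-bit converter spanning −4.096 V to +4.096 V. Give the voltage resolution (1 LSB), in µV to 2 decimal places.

Full-scale span = 8.192 V.
LSB = 8.192 / 2^17 = 8.192 / 131072 = 6.25e-05 V = 62.50 µV.

62.50 µV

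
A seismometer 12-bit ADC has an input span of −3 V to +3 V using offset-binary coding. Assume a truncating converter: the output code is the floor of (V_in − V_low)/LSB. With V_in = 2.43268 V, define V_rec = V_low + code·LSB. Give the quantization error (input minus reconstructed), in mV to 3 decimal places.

1.039 mV

LSB = 6/2^12 = 1.465 mV.
(V_in − V_low)/LSB = (2.43268 − (−3))/0.00146484 = 3708.7095 → code 3708 (floor).
Reconstructed: 2.4316406 V.
Difference: 0.00103937 V → 1.039 mV.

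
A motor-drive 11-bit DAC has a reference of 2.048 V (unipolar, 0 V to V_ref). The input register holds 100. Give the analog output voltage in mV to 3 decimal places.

100.000 mV

LSB = 2.048 V / 2^11 = 1.000 mV.
V_out = 0 + 100 × 0.001 V = 0.1 V.
= 100.000 mV.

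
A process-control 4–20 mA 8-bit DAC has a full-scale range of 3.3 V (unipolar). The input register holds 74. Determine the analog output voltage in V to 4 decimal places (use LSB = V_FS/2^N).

0.9539 V

LSB = 3.3 V / 2^8 = 12.891 mV.
V_out = 0 + 74 × 0.0128906 V = 0.953906 V.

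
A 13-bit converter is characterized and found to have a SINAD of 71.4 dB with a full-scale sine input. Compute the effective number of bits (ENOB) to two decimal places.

ENOB = (SINAD − 1.76) / 6.02 = (71.4 − 1.76)/6.02 = 11.568.

11.57 bits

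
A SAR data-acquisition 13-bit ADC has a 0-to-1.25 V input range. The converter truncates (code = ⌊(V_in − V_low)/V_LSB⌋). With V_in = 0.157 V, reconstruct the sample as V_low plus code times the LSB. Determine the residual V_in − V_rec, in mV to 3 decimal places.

0.140 mV

LSB = 1.25/2^13 = 152.59 µV.
Scaled input = 1028.9152 LSBs, so code = 1028.
V_rec = 0 + 1028·0.000152588 = 0.15686035 V.
Difference: 0.000139648 V → 0.140 mV.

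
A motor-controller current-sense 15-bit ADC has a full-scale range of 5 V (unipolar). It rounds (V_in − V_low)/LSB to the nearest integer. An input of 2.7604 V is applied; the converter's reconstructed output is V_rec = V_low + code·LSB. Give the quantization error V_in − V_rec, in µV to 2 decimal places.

-67.53 µV

Step size: 5 V ÷ 2^15 = 152.59 µV.
Scaled input = 18090.5574 LSBs, so code = 18091.
Code 18091 maps back to 0 + 18091×0.000152588 V = 2.7604675 V.
V_in − V_rec = -6.75293e-05 V = -67.53 µV.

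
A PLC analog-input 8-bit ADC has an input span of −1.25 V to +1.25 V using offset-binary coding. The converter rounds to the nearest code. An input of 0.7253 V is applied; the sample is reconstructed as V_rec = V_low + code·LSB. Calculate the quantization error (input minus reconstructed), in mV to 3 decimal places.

LSB = 2.5/2^8 = 9.766 mV.
(0.7253 − (−1.25))/0.00976562 = 202.2707; round gives code 202.
V_rec = (−1.25) + 202·0.00976562 = 0.72265625 V.
Error = 0.7253 − 0.72265625 = 0.00264375 V = 2.644 mV.

2.644 mV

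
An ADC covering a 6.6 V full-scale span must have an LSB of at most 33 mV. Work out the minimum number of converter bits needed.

Number of steps required ≥ 6.6 V / 33 mV = 200.00.
Need 2^N ≥ 200.00; 2^7 = 128, 2^8 = 256.
Minimum N = 8.

8 bits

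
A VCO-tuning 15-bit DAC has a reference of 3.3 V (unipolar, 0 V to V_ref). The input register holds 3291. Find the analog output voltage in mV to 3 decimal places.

LSB = 3.3 V / 2^15 = 100.71 µV.
V_out = 0 + 3291 × 0.000100708 V = 0.33143 V.
= 331.430 mV.

331.430 mV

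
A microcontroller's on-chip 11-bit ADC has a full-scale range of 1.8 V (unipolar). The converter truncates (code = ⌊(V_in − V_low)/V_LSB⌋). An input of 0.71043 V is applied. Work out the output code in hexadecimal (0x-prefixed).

code 0x328 (decimal 808)

LSB = 1.8 V / 2048 = 0.879 mV.
Input sits at 808.311 steps above V_low.
So the output code is 808.
In hexadecimal (0x-prefixed): 0x328.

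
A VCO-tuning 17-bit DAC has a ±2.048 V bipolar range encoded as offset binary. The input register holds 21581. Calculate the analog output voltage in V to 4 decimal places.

-1.3736 V

LSB = 4.096 V / 2^17 = 31.25 µV.
V_out = (−2.048) + 21581 × 3.125e-05 V = -1.37359 V.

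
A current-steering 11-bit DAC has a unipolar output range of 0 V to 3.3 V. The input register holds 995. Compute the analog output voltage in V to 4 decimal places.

1.6033 V

LSB = 3.3 V / 2^11 = 1.611 mV.
V_out = 0 + 995 × 0.00161133 V = 1.60327 V.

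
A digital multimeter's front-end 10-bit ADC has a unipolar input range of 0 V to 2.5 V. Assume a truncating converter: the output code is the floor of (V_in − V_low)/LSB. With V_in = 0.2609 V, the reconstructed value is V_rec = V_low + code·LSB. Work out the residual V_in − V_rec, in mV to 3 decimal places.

Step size: 2.5 V ÷ 2^10 = 2.441 mV.
(0.2609 − 0)/0.00244141 = 106.8646; ⌊·⌋ gives code 106.
Reconstructed: 0.25878906 V.
V_in − V_rec = 0.00211094 V = 2.111 mV.

2.111 mV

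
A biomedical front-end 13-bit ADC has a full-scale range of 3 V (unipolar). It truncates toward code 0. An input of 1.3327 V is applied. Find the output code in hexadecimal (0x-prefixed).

LSB = 3 V / 8192 = 366.21 µV.
(1.3327 − 0) / 0.000366211 = 3639.159 LSBs.
Floor → code 3639.
In hexadecimal (0x-prefixed): 0xE37.

code 0xE37 (decimal 3639)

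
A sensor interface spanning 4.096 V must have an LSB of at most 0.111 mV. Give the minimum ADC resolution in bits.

16 bits

Number of steps required ≥ 4.096 V / 0.111 mV = 36900.90.
Need 2^N ≥ 36900.90; 2^15 = 32768, 2^16 = 65536.
Minimum N = 16.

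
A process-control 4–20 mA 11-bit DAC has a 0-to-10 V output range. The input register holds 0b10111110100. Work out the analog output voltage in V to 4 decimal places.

7.4414 V

LSB = 10 V / 2^11 = 4.883 mV.
Code 0b10111110100 = 1524 decimal.
V_out = 0 + 1524 × 0.00488281 V = 7.44141 V.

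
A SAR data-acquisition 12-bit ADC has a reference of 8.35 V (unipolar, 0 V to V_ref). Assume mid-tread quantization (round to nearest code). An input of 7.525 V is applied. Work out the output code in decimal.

LSB = 8.35 V / 4096 = 2.039 mV.
(V_in − V_low)/LSB = (7.525 − 0) / 0.00203857 = 3691.305.
So the output code is 3691.

code 3691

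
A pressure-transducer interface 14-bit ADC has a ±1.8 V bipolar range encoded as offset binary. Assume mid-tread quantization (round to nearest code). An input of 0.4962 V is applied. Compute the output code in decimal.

With 16384 levels over 3.6 V, one step is 219.73 µV.
(V_in − V_low)/LSB = (0.4962 − (−1.8)) / 0.000219727 = 10450.261.
Round → code 10450.

code 10450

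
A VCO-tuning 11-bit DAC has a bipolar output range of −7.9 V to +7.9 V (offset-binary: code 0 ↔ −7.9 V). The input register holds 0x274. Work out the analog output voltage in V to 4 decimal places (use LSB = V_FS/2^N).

-3.0551 V

LSB = 15.8 V / 2^11 = 7.715 mV.
Code 0x274 = 628 decimal.
V_out = (−7.9) + 628 × 0.00771484 V = -3.05508 V.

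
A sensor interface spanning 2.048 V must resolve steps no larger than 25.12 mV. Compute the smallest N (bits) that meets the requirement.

7 bits

Number of steps required ≥ 2.048 V / 25.12 mV = 81.53.
Need 2^N ≥ 81.53; 2^6 = 64, 2^7 = 128.
Minimum N = 7.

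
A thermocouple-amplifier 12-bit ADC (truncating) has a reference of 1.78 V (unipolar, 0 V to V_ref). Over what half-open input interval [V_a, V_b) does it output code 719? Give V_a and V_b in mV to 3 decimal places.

LSB = 1.78/2^12 = 434.57 µV.
V_a = V_low + 719·LSB = 0.312456 V; V_b = V_low + 720·LSB = 0.312891 V.

[312.456 mV, 312.891 mV)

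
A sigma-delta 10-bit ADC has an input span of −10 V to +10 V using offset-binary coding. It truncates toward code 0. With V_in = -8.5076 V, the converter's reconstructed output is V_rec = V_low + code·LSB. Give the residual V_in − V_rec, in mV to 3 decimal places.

8.025 mV

LSB = 20/2^10 = 19.531 mV.
Scaled input = 76.4109 LSBs, so code = 76.
Code 76 maps back to (−10) + 76×0.0195312 V = -8.515625 V.
Difference: 0.008025 V → 8.025 mV.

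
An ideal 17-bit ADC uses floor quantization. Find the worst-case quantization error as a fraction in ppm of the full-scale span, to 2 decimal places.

7.63 ppm

Truncating → worst-case error = 1 LSB = V_FS/2^17, so 1e+06/131072 = 7.62939 ppm of full scale.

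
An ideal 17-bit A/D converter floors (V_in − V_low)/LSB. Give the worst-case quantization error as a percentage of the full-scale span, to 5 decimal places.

0.00076 %

Truncating → worst-case error = 1 LSB = V_FS/2^17, so 100/131072 = 0.000762939 % of full scale.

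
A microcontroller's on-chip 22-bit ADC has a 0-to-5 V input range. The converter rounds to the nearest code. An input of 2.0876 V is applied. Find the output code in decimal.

LSB = 5 V / 4194304 = 1.19 µV.
(V_in − V_low)/LSB = (2.0876 − 0) / 1.19209e-06 = 1751205.806.
round(1751205.806) = 1751206.

code 1751206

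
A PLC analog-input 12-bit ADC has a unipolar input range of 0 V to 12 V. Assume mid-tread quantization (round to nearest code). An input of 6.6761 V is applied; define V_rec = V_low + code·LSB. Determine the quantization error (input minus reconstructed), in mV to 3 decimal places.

-0.658 mV

One LSB is 12 V / 4096 = 2.930 mV.
Scaled input = 2278.7755 LSBs, so code = 2279.
V_rec = 0 + 2279·0.00292969 = 6.6767578 V.
Difference: -0.000657812 V → -0.658 mV.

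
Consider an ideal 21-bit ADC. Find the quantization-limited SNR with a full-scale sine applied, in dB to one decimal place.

SNR ≈ 6.02·N + 1.76 dB = 6.02·21 + 1.76 = 128.18 dB.

128.2 dB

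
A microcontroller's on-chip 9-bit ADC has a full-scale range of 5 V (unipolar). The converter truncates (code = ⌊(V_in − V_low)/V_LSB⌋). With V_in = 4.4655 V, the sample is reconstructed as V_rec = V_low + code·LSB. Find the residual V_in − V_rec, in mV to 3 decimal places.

Step size: 5 V ÷ 2^9 = 9.766 mV.
(V_in − V_low)/LSB = (4.4655 − 0)/0.00976562 = 457.2672 → code 457 (floor).
Code 457 maps back to 0 + 457×0.00976562 V = 4.4628906 V.
V_in − V_rec = 0.00260938 V = 2.609 mV.

2.609 mV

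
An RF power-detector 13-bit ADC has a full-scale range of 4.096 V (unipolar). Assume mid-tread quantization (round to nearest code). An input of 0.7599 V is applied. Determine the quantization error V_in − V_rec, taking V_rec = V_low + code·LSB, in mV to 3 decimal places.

Step size: 4.096 V ÷ 2^13 = 0.500 mV.
(V_in − V_low)/LSB = (0.7599 − 0)/0.0005 = 1519.8000 → code 1520 (round).
V_rec = 0 + 1520·0.0005 = 0.76 V.
V_in − V_rec = -0.0001 V = -0.100 mV.

-0.100 mV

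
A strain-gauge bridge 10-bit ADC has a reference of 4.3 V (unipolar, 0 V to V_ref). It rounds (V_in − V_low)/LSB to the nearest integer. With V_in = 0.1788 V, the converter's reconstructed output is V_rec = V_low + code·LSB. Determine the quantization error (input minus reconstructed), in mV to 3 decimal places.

One LSB is 4.3 V / 1024 = 4.199 mV.
(V_in − V_low)/LSB = (0.1788 − 0)/0.00419922 = 42.5793 → code 43 (round).
Reconstructed: 0.18056641 V.
V_in − V_rec = -0.00176641 V = -1.766 mV.

-1.766 mV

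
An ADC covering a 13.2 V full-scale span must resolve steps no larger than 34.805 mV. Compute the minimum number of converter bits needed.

Number of steps required ≥ 13.2 V / 34.805 mV = 379.26.
Need 2^N ≥ 379.26; 2^8 = 256, 2^9 = 512.
Minimum N = 9.

9 bits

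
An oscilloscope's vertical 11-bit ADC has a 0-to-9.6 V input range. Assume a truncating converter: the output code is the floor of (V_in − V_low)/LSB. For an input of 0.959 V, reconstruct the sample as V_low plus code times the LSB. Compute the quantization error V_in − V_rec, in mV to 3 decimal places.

Step size: 9.6 V ÷ 2^11 = 4.688 mV.
Scaled input = 204.5867 LSBs, so code = 204.
V_rec = 0 + 204·0.0046875 = 0.95625 V.
Error = 0.959 − 0.95625 = 0.00275 V = 2.750 mV.

2.750 mV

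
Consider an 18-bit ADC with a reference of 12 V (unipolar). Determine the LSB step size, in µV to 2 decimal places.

Full-scale span = 12 V.
LSB = 12 / 2^18 = 12 / 262144 = 4.57764e-05 V = 45.78 µV.

45.78 µV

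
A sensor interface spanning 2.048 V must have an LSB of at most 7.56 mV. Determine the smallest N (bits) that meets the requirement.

Number of steps required ≥ 2.048 V / 7.56 mV = 270.90.
Need 2^N ≥ 270.90; 2^8 = 256, 2^9 = 512.
Minimum N = 9.

9 bits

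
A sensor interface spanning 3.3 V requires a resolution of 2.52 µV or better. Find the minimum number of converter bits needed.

21 bits

Number of steps required ≥ 3.3 V / 2.52 µV = 1309523.81.
Need 2^N ≥ 1309523.81; 2^20 = 1048576, 2^21 = 2097152.
Minimum N = 21.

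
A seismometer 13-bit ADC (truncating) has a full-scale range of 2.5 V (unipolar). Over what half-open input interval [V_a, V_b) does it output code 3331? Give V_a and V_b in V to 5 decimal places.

[1.01654 V, 1.01685 V)

LSB = 2.5/2^13 = 305.18 µV.
V_a = V_low + 3331·LSB = 1.01654 V; V_b = V_low + 3332·LSB = 1.01685 V.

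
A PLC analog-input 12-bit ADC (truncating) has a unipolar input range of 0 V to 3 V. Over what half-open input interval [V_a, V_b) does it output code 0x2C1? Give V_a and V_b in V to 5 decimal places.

[0.51636 V, 0.51709 V)

LSB = 3/2^12 = 0.732 mV.
Code 0x2C1 = 705 decimal.
V_a = V_low + 705·LSB = 0.516357 V; V_b = V_low + 706·LSB = 0.51709 V.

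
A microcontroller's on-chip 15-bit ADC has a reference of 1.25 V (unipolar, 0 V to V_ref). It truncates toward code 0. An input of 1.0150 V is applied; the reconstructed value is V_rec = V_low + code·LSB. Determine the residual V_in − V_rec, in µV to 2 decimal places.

Step size: 1.25 V ÷ 2^15 = 38.15 µV.
(1.0150 − 0)/3.8147e-05 = 26607.6160; ⌊·⌋ gives code 26607.
Reconstructed: 1.0149765 V.
V_in − V_rec = 2.34985e-05 V = 23.50 µV.

23.50 µV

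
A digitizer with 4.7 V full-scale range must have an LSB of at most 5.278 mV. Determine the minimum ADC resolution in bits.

10 bits

Number of steps required ≥ 4.7 V / 5.278 mV = 890.49.
Need 2^N ≥ 890.49; 2^9 = 512, 2^10 = 1024.
Minimum N = 10.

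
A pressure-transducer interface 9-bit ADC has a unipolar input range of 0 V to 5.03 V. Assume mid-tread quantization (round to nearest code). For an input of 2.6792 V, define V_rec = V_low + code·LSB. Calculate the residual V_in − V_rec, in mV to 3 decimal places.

-2.812 mV

One LSB is 5.03 V / 512 = 9.824 mV.
(V_in − V_low)/LSB = (2.6792 − 0)/0.00982422 = 272.7138 → code 273 (round).
Code 273 maps back to 0 + 273×0.00982422 V = 2.6820117 V.
V_in − V_rec = -0.00281172 V = -2.812 mV.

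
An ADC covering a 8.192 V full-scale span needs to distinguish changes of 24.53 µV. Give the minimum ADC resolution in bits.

Number of steps required ≥ 8.192 V / 24.53 µV = 333958.42.
Need 2^N ≥ 333958.42; 2^18 = 262144, 2^19 = 524288.
Minimum N = 19.

19 bits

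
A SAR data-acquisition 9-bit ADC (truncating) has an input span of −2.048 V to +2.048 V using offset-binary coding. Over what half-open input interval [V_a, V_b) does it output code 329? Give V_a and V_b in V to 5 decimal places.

LSB = 4.096/2^9 = 8.000 mV.
V_a = V_low + 329·LSB = 0.584 V; V_b = V_low + 330·LSB = 0.592 V.

[0.58400 V, 0.59200 V)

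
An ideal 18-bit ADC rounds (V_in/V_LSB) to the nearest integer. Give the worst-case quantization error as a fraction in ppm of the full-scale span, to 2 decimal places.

1.91 ppm

Rounding → worst-case error = ½ LSB = V_FS/2^19, so 1e+06/524288 = 1.90735 ppm of full scale.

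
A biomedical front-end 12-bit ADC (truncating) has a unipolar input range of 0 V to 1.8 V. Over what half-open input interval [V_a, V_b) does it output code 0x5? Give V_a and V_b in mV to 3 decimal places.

[2.197 mV, 2.637 mV)

LSB = 1.8/2^12 = 439.45 µV.
Code 0x5 = 5 decimal.
V_a = V_low + 5·LSB = 0.00219727 V; V_b = V_low + 6·LSB = 0.00263672 V.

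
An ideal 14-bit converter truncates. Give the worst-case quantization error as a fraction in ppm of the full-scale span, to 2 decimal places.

61.04 ppm

Truncating → worst-case error = 1 LSB = V_FS/2^14, so 1e+06/16384 = 61.0352 ppm of full scale.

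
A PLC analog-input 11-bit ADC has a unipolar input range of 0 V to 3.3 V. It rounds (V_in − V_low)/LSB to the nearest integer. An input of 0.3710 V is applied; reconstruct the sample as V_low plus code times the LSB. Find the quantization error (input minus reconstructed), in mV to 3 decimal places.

LSB = 3.3/2^11 = 1.611 mV.
(V_in − V_low)/LSB = (0.3710 − 0)/0.00161133 = 230.2448 → code 230 (round).
Reconstructed: 0.37060547 V.
Difference: 0.000394531 V → 0.395 mV.

0.395 mV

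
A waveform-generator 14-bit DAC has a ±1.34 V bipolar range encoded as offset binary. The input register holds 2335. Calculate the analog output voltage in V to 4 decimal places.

LSB = 2.68 V / 2^14 = 163.57 µV.
V_out = (−1.34) + 2335 × 0.000163574 V = -0.958054 V.

-0.9581 V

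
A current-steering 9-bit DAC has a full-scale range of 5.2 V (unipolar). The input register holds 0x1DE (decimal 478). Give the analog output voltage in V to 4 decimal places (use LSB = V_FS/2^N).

4.8547 V

LSB = 5.2 V / 2^9 = 10.156 mV.
Code 0x1DE = 478 decimal.
V_out = 0 + 478 × 0.0101563 V = 4.85469 V.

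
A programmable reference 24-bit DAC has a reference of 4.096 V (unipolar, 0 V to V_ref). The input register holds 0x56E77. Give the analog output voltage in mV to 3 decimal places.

86.904 mV

LSB = 4.096 V / 2^24 = 0.24 µV.
Code 0x56E77 = 355959 decimal.
V_out = 0 + 355959 × 2.44141e-07 V = 0.0869041 V.
= 86.904 mV.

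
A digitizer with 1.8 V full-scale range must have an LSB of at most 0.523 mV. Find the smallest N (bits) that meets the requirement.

Number of steps required ≥ 1.8 V / 0.523 mV = 3441.68.
Need 2^N ≥ 3441.68; 2^11 = 2048, 2^12 = 4096.
Minimum N = 12.

12 bits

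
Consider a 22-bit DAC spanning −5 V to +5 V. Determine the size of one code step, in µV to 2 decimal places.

2.38 µV

Full-scale span = 10 V.
LSB = 10 / 2^22 = 10 / 4194304 = 2.38419e-06 V = 2.38 µV.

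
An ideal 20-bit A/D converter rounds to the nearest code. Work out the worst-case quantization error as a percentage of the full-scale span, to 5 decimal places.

0.00005 %

Rounding → worst-case error = ½ LSB = V_FS/2^21, so 100/2097152 = 4.76837e-05 % of full scale.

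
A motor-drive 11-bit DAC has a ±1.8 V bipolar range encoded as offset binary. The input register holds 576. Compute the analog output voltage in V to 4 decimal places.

LSB = 3.6 V / 2^11 = 1.758 mV.
V_out = (−1.8) + 576 × 0.00175781 V = -0.7875 V.

-0.7875 V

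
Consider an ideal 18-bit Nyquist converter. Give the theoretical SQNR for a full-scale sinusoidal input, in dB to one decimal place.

110.1 dB

SNR ≈ 6.02·N + 1.76 dB = 6.02·18 + 1.76 = 110.12 dB.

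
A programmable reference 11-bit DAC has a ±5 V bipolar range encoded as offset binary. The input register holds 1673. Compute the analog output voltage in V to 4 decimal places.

LSB = 10 V / 2^11 = 4.883 mV.
V_out = (−5) + 1673 × 0.00488281 V = 3.16895 V.

3.1689 V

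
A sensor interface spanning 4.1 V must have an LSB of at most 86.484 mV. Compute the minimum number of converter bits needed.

6 bits

Number of steps required ≥ 4.1 V / 86.484 mV = 47.41.
Need 2^N ≥ 47.41; 2^5 = 32, 2^6 = 64.
Minimum N = 6.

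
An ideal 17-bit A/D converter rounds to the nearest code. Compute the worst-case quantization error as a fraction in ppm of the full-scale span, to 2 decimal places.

3.81 ppm

Rounding → worst-case error = ½ LSB = V_FS/2^18, so 1e+06/262144 = 3.8147 ppm of full scale.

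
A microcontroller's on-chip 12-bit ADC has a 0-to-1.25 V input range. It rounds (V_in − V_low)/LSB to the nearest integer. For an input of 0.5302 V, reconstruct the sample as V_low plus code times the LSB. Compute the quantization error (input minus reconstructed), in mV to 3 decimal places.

0.110 mV

One LSB is 1.25 V / 4096 = 305.18 µV.
(V_in − V_low)/LSB = (0.5302 − 0)/0.000305176 = 1737.3594 → code 1737 (round).
V_rec = 0 + 1737·0.000305176 = 0.53009033 V.
V_in − V_rec = 0.000109668 V = 0.110 mV.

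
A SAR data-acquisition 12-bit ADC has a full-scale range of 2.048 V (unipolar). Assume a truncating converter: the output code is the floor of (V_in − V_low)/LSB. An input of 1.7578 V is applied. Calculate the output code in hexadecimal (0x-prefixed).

LSB = 2.048 V / 4096 = 0.500 mV.
(V_in − V_low)/LSB = (1.7578 − 0) / 0.0005 = 3515.600.
Floor → code 3515.
In hexadecimal (0x-prefixed): 0xDBB.

code 0xDBB (decimal 3515)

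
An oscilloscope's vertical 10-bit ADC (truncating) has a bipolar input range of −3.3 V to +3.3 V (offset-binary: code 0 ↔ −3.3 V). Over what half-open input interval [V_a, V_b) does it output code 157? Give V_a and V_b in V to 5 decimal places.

[-2.28809 V, -2.28164 V)

LSB = 6.6/2^10 = 6.445 mV.
V_a = V_low + 157·LSB = -2.28809 V; V_b = V_low + 158·LSB = -2.28164 V.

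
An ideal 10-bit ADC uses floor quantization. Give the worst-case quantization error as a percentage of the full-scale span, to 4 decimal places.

0.0977 %

Truncating → worst-case error = 1 LSB = V_FS/2^10, so 100/1024 = 0.0976562 % of full scale.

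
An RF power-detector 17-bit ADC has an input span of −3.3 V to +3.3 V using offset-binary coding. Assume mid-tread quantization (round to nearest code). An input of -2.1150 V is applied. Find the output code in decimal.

With 131072 levels over 6.6 V, one step is 50.35 µV.
(V_in − V_low)/LSB = (-2.1150 − (−3.3)) / 5.0354e-05 = 23533.382.
Round → code 23533.

code 23533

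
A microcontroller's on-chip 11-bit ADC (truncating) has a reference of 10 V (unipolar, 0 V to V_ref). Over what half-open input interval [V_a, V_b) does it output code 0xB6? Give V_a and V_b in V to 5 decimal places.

[0.88867 V, 0.89355 V)

LSB = 10/2^11 = 4.883 mV.
Code 0xB6 = 182 decimal.
V_a = V_low + 182·LSB = 0.888672 V; V_b = V_low + 183·LSB = 0.893555 V.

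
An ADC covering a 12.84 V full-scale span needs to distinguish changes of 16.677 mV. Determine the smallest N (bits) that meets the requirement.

Number of steps required ≥ 12.84 V / 16.677 mV = 769.92.
Need 2^N ≥ 769.92; 2^9 = 512, 2^10 = 1024.
Minimum N = 10.

10 bits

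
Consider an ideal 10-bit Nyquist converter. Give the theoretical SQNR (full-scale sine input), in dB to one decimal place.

SNR ≈ 6.02·N + 1.76 dB = 6.02·10 + 1.76 = 61.96 dB.

62.0 dB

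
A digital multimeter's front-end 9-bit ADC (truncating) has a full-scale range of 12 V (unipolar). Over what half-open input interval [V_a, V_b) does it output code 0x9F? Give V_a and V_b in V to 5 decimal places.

LSB = 12/2^9 = 23.438 mV.
Code 0x9F = 159 decimal.
V_a = V_low + 159·LSB = 3.72656 V; V_b = V_low + 160·LSB = 3.75 V.

[3.72656 V, 3.75000 V)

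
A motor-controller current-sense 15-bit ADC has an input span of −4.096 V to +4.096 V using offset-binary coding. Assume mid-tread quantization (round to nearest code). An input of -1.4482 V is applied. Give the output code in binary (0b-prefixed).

Full-scale span = 8.192 V; LSB = 8.192/2^15 = 250.00 µV.
Input sits at 10591.200 steps above V_low.
So the output code is 10591.
In binary (0b-prefixed): 0b10100101011111.

code 0b10100101011111 (decimal 10591)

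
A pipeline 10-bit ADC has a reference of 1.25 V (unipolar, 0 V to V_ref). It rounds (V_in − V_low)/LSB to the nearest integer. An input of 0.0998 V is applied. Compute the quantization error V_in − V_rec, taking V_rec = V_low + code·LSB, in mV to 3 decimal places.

-0.298 mV

Step size: 1.25 V ÷ 2^10 = 1.221 mV.
(0.0998 − 0)/0.0012207 = 81.7562; round gives code 82.
Code 82 maps back to 0 + 82×0.0012207 V = 0.10009766 V.
V_in − V_rec = -0.000297656 V = -0.298 mV.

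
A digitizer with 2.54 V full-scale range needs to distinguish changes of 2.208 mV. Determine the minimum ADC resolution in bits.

Number of steps required ≥ 2.54 V / 2.208 mV = 1150.36.
Need 2^N ≥ 1150.36; 2^10 = 1024, 2^11 = 2048.
Minimum N = 11.

11 bits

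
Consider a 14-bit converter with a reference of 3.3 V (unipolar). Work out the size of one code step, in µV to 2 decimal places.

Full-scale span = 3.3 V.
LSB = 3.3 / 2^14 = 3.3 / 16384 = 0.000201416 V = 201.42 µV.

201.42 µV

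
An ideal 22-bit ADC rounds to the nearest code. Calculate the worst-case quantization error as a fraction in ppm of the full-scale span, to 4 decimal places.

0.1192 ppm

Rounding → worst-case error = ½ LSB = V_FS/2^23, so 1e+06/8388608 = 0.119209 ppm of full scale.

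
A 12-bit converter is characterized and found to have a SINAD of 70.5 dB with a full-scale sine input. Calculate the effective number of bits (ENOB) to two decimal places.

11.42 bits

ENOB = (SINAD − 1.76) / 6.02 = (70.5 − 1.76)/6.02 = 11.419.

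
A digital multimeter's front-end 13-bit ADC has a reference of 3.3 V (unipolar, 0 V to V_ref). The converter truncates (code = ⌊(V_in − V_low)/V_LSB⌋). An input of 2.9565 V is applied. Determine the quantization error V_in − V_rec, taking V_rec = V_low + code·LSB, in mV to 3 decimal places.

0.116 mV

One LSB is 3.3 V / 8192 = 402.83 µV.
Scaled input = 7339.2873 LSBs, so code = 7339.
V_rec = 0 + 7339·0.000402832 = 2.9563843 V.
V_in − V_rec = 0.000115723 V = 0.116 mV.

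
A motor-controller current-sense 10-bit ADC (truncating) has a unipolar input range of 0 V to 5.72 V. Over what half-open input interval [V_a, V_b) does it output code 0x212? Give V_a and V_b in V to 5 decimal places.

[2.96055 V, 2.96613 V)

LSB = 5.72/2^10 = 5.586 mV.
Code 0x212 = 530 decimal.
V_a = V_low + 530·LSB = 2.96055 V; V_b = V_low + 531·LSB = 2.96613 V.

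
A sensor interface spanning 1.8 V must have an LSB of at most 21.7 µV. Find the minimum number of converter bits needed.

Number of steps required ≥ 1.8 V / 21.7 µV = 82949.31.
Need 2^N ≥ 82949.31; 2^16 = 65536, 2^17 = 131072.
Minimum N = 17.

17 bits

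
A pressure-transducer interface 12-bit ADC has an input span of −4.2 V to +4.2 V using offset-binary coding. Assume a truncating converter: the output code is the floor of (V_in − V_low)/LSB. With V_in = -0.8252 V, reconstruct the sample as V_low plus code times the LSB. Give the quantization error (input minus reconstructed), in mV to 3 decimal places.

LSB = 8.4/2^12 = 2.051 mV.
(-0.8252 − (−4.2))/0.00205078 = 1645.6168; ⌊·⌋ gives code 1645.
Code 1645 maps back to (−4.2) + 1645×0.00205078 V = -0.82646484 V.
V_in − V_rec = 0.00126484 V = 1.265 mV.

1.265 mV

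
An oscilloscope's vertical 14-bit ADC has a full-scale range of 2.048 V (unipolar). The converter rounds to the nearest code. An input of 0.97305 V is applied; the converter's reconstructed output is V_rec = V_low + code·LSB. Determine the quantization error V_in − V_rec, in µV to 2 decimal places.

50.00 µV

LSB = 2.048/2^14 = 125.00 µV.
Scaled input = 7784.4000 LSBs, so code = 7784.
V_rec = 0 + 7784·0.000125 = 0.973 V.
V_in − V_rec = 5e-05 V = 50.00 µV.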